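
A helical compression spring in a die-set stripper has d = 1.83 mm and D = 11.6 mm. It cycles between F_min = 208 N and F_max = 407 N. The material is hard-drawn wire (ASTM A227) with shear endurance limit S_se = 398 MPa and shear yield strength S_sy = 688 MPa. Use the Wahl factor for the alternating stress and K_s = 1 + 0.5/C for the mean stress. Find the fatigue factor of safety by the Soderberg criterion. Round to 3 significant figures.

0.262

C = D/d = 11.6/1.83 = 6.3388; K_W = (4C−1)/(4C−4)+0.615/C = 1.2375; K_s = 1+0.5/C = 1.0789
F_a = (F_max−F_min)/2 = 99.5 N; F_m = (F_max+F_min)/2 = 307.5 N
τ_a = K_W·8F_aD/(πd³) = 1.2375 × 479.59 = 593.49 MPa
τ_m = K_s·8F_mD/(πd³) = 1.0789 × 1482.1 = 1599.1 MPa
Soderberg: 1/n_f = τ_a/S_se + τ_m/S_sy = 593.49/398 + 1599.1/688 = 1.49118 + 2.32420 = 3.8154
n_f = 1/3.8154 = 0.2621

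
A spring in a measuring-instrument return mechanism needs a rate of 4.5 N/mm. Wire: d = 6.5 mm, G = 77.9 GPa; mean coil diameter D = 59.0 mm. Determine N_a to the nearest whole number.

19

N_a = Gd⁴/(8D³k) = (77.9×10³ × 6.5⁴)/(8 × 59.0³ × 4.5)
    = 1.39056e+08 / 7.39364e+06 = 18.81 → 19 coils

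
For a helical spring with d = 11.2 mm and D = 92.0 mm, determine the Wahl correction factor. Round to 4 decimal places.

C = D/d = 92.0/11.2 = 8.2143
K_W = (4C−1)/(4C−4) + 0.615/C = 31.857/28.857 + 0.0749 = 1.1788

1.1788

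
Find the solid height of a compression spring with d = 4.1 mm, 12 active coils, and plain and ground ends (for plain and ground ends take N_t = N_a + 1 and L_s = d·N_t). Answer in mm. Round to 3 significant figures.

53.3 mm

plain and ground ends: N_t = N_a + 1 = 12 + 1 = 13
L_s = d·N_t = 4.1 × 13 = 53.3 mm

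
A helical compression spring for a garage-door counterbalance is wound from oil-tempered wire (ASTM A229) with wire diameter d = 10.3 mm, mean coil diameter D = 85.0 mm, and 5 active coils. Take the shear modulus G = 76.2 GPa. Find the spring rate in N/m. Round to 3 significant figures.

34900 N/m

k = Gd⁴/(8D³N_a) = (76.2×10³ × 10.3⁴) / (8 × 85.0³ × 5)
  = 8.57638e+08 / 2.4565e+07 = 34.913 N/mm = 34913 N/m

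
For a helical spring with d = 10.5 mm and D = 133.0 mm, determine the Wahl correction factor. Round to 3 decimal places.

1.113

C = D/d = 133.0/10.5 = 12.6667
K_W = (4C−1)/(4C−4) + 0.615/C = 49.667/46.667 + 0.0486 = 1.1128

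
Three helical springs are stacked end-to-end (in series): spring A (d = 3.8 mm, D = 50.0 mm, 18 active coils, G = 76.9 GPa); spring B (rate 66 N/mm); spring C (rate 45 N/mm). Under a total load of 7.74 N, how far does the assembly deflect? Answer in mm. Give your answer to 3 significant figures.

8.98 mm

k_A = Gd⁴/(8D³N_a) = (76.9×10³)(3.8⁴)/(8·50.0³·18) = 0.89082 N/mm
Series: 1/k_eq = 1/0.89082 + 1/66 + 1/45 = 1.1599; k_eq = 0.86211 N/mm
δ = F/k_eq = 7.74/0.86211 = 8.9779 mm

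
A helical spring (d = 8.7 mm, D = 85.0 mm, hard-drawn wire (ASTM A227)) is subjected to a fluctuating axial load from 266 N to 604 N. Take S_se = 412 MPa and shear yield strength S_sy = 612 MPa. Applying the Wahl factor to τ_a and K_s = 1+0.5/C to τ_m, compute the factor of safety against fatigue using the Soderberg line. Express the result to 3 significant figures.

2.50

C = D/d = 85.0/8.7 = 9.7701; K_W = (4C−1)/(4C−4)+0.615/C = 1.1485; K_s = 1+0.5/C = 1.0512
F_a = (F_max−F_min)/2 = 169 N; F_m = (F_max+F_min)/2 = 435 N
τ_a = K_W·8F_aD/(πd³) = 1.1485 × 55.551 = 63.798 MPa
τ_m = K_s·8F_mD/(πd³) = 1.0512 × 142.99 = 150.3 MPa
Soderberg: 1/n_f = τ_a/S_se + τ_m/S_sy = 63.798/412 + 150.3/612 = 0.15485 + 0.24559 = 0.40044
n_f = 1/0.40044 = 2.497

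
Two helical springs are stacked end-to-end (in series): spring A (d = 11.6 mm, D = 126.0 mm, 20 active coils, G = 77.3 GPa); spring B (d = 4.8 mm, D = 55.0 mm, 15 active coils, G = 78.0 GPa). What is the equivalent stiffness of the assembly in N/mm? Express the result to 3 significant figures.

k_A = Gd⁴/(8D³N_a) = (77.3×10³)(11.6⁴)/(8·126.0³·20) = 4.373 N/mm
k_B = Gd⁴/(8D³N_a) = (78.0×10³)(4.8⁴)/(8·55.0³·15) = 2.0739 N/mm
Series: 1/k_eq = 1/4.373 + 1/2.0739 = 0.71086; k_eq = 1.4068 N/mm

1.41 N/mm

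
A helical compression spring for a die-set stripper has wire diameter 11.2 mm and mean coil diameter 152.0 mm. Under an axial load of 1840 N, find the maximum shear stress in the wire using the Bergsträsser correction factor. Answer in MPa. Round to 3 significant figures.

Spring index C = D/d = 152.0/11.2 = 13.5714
K_B = (4C+2)/(4C−3) = 56.286/51.286 = 1.0975
τ₀ = 8FD/(πd³) = 8·1840·152.0/(π·11.2³) = 2.23744e+06/4413.7 = 506.93 MPa
τ_max = K·τ₀ = 1.0975 × 506.93 = 556.35 MPa

556 MPa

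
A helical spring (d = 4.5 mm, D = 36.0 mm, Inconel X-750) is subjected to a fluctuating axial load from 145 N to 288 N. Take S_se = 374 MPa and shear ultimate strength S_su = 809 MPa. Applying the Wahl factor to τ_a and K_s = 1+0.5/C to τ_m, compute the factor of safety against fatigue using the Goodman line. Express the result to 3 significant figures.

1.95

C = D/d = 36.0/4.5 = 8.0000; K_W = (4C−1)/(4C−4)+0.615/C = 1.1840; K_s = 1+0.5/C = 1.0625
F_a = (F_max−F_min)/2 = 71.5 N; F_m = (F_max+F_min)/2 = 216.5 N
τ_a = K_W·8F_aD/(πd³) = 1.1840 × 71.93 = 85.167 MPa
τ_m = K_s·8F_mD/(πd³) = 1.0625 × 217.8 = 231.42 MPa
Goodman: 1/n_f = τ_a/S_se + τ_m/S_su = 85.167/374 + 231.42/809 = 0.22772 + 0.28605 = 0.51377
n_f = 1/0.51377 = 1.946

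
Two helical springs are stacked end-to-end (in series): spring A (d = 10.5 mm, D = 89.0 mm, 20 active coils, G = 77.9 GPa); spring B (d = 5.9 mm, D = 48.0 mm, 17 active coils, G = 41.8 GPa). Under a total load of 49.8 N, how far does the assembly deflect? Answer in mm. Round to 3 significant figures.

20.7 mm

k_A = Gd⁴/(8D³N_a) = (77.9×10³)(10.5⁴)/(8·89.0³·20) = 8.3947 N/mm
k_B = Gd⁴/(8D³N_a) = (41.8×10³)(5.9⁴)/(8·48.0³·17) = 3.3676 N/mm
Series: 1/k_eq = 1/8.3947 + 1/3.3676 = 0.41607; k_eq = 2.4034 N/mm
δ = F/k_eq = 49.8/2.4034 = 20.72 mm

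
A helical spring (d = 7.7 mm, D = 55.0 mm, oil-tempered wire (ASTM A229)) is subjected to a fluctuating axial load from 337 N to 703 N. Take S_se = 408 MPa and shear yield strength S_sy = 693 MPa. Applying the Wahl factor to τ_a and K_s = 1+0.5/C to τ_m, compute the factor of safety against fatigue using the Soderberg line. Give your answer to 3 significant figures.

2.42

C = D/d = 55.0/7.7 = 7.1429; K_W = (4C−1)/(4C−4)+0.615/C = 1.2082; K_s = 1+0.5/C = 1.0700
F_a = (F_max−F_min)/2 = 183 N; F_m = (F_max+F_min)/2 = 520 N
τ_a = K_W·8F_aD/(πd³) = 1.2082 × 56.141 = 67.829 MPa
τ_m = K_s·8F_mD/(πd³) = 1.0700 × 159.53 = 170.69 MPa
Soderberg: 1/n_f = τ_a/S_se + τ_m/S_sy = 67.829/408 + 170.69/693 = 0.16625 + 0.24631 = 0.41256
n_f = 1/0.41256 = 2.424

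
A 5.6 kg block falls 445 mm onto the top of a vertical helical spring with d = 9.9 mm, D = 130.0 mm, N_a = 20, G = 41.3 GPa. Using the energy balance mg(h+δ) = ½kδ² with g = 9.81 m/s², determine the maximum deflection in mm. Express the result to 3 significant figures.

262 mm

k = Gd⁴/(8D³N_a) = (41.3×10³)(9.9⁴)/(8·130.0³·20) = 1.1286 N/mm
W = mg = 5.6 × 9.81 = 54.936 N
½kδ² − Wδ − Wh = 0 → δ = (W + √(W² + 2kWh))/k
δ = (54.936 + √(3018 + 55180.8))/1.1286 = (54.936 + 241.24)/1.1286 = 262.43 mm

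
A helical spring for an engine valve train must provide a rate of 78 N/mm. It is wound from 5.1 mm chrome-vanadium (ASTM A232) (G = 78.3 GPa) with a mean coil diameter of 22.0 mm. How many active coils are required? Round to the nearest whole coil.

N_a = Gd⁴/(8D³k) = (78.3×10³ × 5.1⁴)/(8 × 22.0³ × 78)
    = 5.29715e+07 / 6.64435e+06 = 7.972 → 8 coils

8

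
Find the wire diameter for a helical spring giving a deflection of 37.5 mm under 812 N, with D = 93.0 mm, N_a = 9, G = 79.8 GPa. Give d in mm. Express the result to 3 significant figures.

Required rate k = F/δ = 812/37.5 = 21.653 N/mm
d = (8D³N_a·k / G)^(1/4) = (8·93.0³·9·21.653 / (79.8×10³))^0.25
  = (15715)^0.25 = 11.1963 mm

11.2 mm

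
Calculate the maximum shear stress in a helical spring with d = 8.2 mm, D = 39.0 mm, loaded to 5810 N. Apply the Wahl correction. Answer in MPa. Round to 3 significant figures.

1390 MPa

Spring index C = D/d = 39.0/8.2 = 4.7561
K_W = (4C−1)/(4C−4) + 0.615/C = 18.024/15.024 + 0.1293 = 1.3290
τ₀ = 8FD/(πd³) = 8·5810·39.0/(π·8.2³) = 1.81272e+06/1732.2 = 1046.5 MPa
τ_max = K·τ₀ = 1.3290 × 1046.5 = 1390.8 MPa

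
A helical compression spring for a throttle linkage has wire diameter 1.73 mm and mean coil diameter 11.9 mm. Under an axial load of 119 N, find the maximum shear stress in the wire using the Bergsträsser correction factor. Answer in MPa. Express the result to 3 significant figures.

Spring index C = D/d = 11.9/1.73 = 6.8786
K_B = (4C+2)/(4C−3) = 29.514/24.514 = 1.2040
τ₀ = 8FD/(πd³) = 8·119·11.9/(π·1.73³) = 11328.8/16.266 = 696.46 MPa
τ_max = K·τ₀ = 1.2040 × 696.46 = 838.51 MPa

839 MPa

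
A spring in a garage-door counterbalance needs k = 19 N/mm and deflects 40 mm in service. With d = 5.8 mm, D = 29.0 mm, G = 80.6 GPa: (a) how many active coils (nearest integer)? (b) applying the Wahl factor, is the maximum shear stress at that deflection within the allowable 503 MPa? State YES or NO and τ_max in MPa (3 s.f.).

N_a = Gd⁴/(8D³k) = (80.6×10³)(5.8⁴)/(8·29.0³·19) = 24.6 → N_a = 25
Actual rate k = Gd⁴/(8D³·25) = 18.699 N/mm
Working load F = kδ = 18.699·40 = 747.97 N
C = 29.0/5.8 = 5.0000; K_W = (4C−1)/(4C−4)+0.615/C = 1.3105
τ_max = K_W·8FD/(πd³) = 1.3105·283.1 = 371 MPa
τ_max ≤ 503 MPa → acceptable

(a) 25 coils; (b) YES, τ_max = 371 MPa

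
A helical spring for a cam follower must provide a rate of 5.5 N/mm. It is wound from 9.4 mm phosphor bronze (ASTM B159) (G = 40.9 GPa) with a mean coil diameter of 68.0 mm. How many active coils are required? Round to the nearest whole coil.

N_a = Gd⁴/(8D³k) = (40.9×10³ × 9.4⁴)/(8 × 68.0³ × 5.5)
    = 3.19326e+08 / 1.3835e+07 = 23.08 → 23 coils

23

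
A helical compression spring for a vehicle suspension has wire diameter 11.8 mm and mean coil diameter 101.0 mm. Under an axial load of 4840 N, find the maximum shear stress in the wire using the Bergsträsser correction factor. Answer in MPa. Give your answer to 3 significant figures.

879 MPa

Spring index C = D/d = 101.0/11.8 = 8.5593
K_B = (4C+2)/(4C−3) = 36.237/31.237 = 1.1601
τ₀ = 8FD/(πd³) = 8·4840·101.0/(π·11.8³) = 3.91072e+06/5161.7 = 757.64 MPa
τ_max = K·τ₀ = 1.1601 × 757.64 = 878.91 MPa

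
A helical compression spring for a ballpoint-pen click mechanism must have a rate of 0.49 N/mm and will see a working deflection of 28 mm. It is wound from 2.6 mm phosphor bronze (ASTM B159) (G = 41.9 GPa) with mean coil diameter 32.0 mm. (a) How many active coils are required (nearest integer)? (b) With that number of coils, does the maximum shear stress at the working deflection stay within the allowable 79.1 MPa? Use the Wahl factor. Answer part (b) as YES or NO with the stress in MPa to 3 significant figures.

(a) 15 coils; (b) YES, τ_max = 70.6 MPa

N_a = Gd⁴/(8D³k) = (41.9×10³)(2.6⁴)/(8·32.0³·0.49) = 14.91 → N_a = 15
Actual rate k = Gd⁴/(8D³·15) = 0.48694 N/mm
Working load F = kδ = 0.48694·28 = 13.634 N
C = 32.0/2.6 = 12.3077; K_W = (4C−1)/(4C−4)+0.615/C = 1.1163
τ_max = K_W·8FD/(πd³) = 1.1163·63.213 = 70.564 MPa
τ_max ≤ 79.1 MPa → acceptable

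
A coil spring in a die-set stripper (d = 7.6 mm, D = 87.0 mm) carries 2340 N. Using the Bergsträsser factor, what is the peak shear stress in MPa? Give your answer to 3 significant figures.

1320 MPa

Spring index C = D/d = 87.0/7.6 = 11.4474
K_B = (4C+2)/(4C−3) = 47.789/42.789 = 1.1169
τ₀ = 8FD/(πd³) = 8·2340·87.0/(π·7.6³) = 1.62864e+06/1379.1 = 1181 MPa
τ_max = K·τ₀ = 1.1169 × 1181 = 1319 MPa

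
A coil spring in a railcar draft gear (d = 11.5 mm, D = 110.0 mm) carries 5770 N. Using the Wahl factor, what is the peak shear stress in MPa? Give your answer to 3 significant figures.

Spring index C = D/d = 110.0/11.5 = 9.5652
K_W = (4C−1)/(4C−4) + 0.615/C = 37.261/34.261 + 0.0643 = 1.1519
τ₀ = 8FD/(πd³) = 8·5770·110.0/(π·11.5³) = 5.0776e+06/4778 = 1062.7 MPa
τ_max = K·τ₀ = 1.1519 × 1062.7 = 1224.1 MPa

1220 MPa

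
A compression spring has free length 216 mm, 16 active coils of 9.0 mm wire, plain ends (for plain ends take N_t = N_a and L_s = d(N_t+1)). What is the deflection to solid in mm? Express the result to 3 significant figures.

N_t = 16; L_s = 9.0·17 = 153 mm
δ_solid = L₀ − L_s = 216 − 153 = 63 mm

63.0 mm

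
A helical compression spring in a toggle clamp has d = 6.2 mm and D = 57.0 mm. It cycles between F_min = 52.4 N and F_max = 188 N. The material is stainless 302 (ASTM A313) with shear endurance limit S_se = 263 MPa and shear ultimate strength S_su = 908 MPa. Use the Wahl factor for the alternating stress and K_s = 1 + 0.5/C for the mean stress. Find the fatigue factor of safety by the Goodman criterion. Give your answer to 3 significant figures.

C = D/d = 57.0/6.2 = 9.1935; K_W = (4C−1)/(4C−4)+0.615/C = 1.1584; K_s = 1+0.5/C = 1.0544
F_a = (F_max−F_min)/2 = 67.8 N; F_m = (F_max+F_min)/2 = 120.2 N
τ_a = K_W·8F_aD/(πd³) = 1.1584 × 41.292 = 47.834 MPa
τ_m = K_s·8F_mD/(πd³) = 1.0544 × 73.206 = 77.187 MPa
Goodman: 1/n_f = τ_a/S_se + τ_m/S_su = 47.834/263 + 77.187/908 = 0.18188 + 0.08501 = 0.26689
n_f = 1/0.26689 = 3.747

3.75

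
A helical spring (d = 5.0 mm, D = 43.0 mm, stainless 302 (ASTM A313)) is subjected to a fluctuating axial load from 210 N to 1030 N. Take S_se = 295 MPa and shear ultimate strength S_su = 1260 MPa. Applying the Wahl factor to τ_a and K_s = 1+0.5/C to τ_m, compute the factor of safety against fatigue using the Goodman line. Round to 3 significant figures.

0.532

C = D/d = 43.0/5.0 = 8.6000; K_W = (4C−1)/(4C−4)+0.615/C = 1.1702; K_s = 1+0.5/C = 1.0581
F_a = (F_max−F_min)/2 = 410 N; F_m = (F_max+F_min)/2 = 620 N
τ_a = K_W·8F_aD/(πd³) = 1.1702 × 359.16 = 420.28 MPa
τ_m = K_s·8F_mD/(πd³) = 1.0581 × 543.11 = 574.69 MPa
Goodman: 1/n_f = τ_a/S_se + τ_m/S_su = 420.28/295 + 574.69/1260 = 1.42469 + 0.45610 = 1.8808
n_f = 1/1.8808 = 0.5317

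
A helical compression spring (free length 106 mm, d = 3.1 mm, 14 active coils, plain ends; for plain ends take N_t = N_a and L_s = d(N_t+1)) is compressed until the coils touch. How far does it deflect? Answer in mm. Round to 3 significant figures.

N_t = 14; L_s = 3.1·15 = 46.5 mm
δ_solid = L₀ − L_s = 106 − 46.5 = 59.5 mm

59.5 mm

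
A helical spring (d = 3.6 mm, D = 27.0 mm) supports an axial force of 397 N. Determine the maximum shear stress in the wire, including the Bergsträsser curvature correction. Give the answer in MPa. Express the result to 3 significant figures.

Spring index C = D/d = 27.0/3.6 = 7.5000
K_B = (4C+2)/(4C−3) = 32.000/27.000 = 1.1852
τ₀ = 8FD/(πd³) = 8·397·27.0/(π·3.6³) = 85752/146.57 = 585.04 MPa
τ_max = K·τ₀ = 1.1852 × 585.04 = 693.38 MPa

693 MPa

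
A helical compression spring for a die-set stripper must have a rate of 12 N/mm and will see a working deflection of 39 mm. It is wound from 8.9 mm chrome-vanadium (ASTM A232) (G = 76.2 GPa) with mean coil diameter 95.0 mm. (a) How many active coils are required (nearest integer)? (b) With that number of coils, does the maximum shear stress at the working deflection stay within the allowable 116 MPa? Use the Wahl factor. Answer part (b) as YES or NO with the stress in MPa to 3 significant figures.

N_a = Gd⁴/(8D³k) = (76.2×10³)(8.9⁴)/(8·95.0³·12) = 5.809 → N_a = 6
Actual rate k = Gd⁴/(8D³·6) = 11.617 N/mm
Working load F = kδ = 11.617·39 = 453.07 N
C = 95.0/8.9 = 10.6742; K_W = (4C−1)/(4C−4)+0.615/C = 1.1351
τ_max = K_W·8FD/(πd³) = 1.1351·155.48 = 176.49 MPa
τ_max > 116 MPa → exceeds allowable

(a) 6 coils; (b) NO, τ_max = 176 MPa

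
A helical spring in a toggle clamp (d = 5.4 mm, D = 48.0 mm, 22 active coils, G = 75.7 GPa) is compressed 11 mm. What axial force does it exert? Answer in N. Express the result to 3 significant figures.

36.4 N

k = Gd⁴/(8D³N_a) = (75.7×10³)(5.4⁴)/(8·48.0³·22) = 3.307 N/mm
F = k·δ = 3.307 × 11 = 36.377 N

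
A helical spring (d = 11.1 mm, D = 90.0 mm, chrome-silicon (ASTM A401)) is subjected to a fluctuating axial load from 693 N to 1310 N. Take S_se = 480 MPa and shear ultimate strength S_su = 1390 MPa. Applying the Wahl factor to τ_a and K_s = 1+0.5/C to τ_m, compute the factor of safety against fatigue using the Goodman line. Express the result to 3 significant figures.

3.92

C = D/d = 90.0/11.1 = 8.1081; K_W = (4C−1)/(4C−4)+0.615/C = 1.1814; K_s = 1+0.5/C = 1.0617
F_a = (F_max−F_min)/2 = 308.5 N; F_m = (F_max+F_min)/2 = 1001.5 N
τ_a = K_W·8F_aD/(πd³) = 1.1814 × 51.697 = 61.073 MPa
τ_m = K_s·8F_mD/(πd³) = 1.0617 × 167.83 = 178.18 MPa
Goodman: 1/n_f = τ_a/S_se + τ_m/S_su = 61.073/480 + 178.18/1390 = 0.12724 + 0.12819 = 0.25542
n_f = 1/0.25542 = 3.915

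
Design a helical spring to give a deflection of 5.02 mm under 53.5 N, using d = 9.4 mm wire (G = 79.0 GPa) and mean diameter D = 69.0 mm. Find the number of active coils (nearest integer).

22

Required rate k = F/δ = 53.5/5.02 = 10.657 N/mm
N_a = Gd⁴/(8D³k) = (79.0×10³ × 9.4⁴)/(8 × 69.0³ × 10.657)
    = 6.16792e+08 / 2.80083e+07 = 22.02 → 22 coils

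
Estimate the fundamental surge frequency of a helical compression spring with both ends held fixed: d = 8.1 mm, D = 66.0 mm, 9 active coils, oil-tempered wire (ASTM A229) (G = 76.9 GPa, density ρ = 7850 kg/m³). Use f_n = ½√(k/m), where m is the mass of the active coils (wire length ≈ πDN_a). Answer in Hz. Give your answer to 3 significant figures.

72.8 Hz

k = Gd⁴/(8D³N_a) = (76.9×10³)(8.1⁴)/(8·66.0³·9) = 15.992 N/mm = 15992 N/m
Wire length L = πDN_a = π·66.0·9 = 1866.1 mm
m = ρ·(πd²/4)·L = 7850 × 51.53×10⁻⁶ m² × 1.8661 m = 0.75486 kg
f_n = ½√(k/m) = 0.5·√(15992/0.75486) = 0.5·√(21185) = 72.776 Hz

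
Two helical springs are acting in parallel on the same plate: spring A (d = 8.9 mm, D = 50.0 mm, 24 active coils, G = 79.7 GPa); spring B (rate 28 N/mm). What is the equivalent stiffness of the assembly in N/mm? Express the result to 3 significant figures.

48.8 N/mm

k_A = Gd⁴/(8D³N_a) = (79.7×10³)(8.9⁴)/(8·50.0³·24) = 20.836 N/mm
Parallel: k_eq = 20.836 + 28 = 48.836 N/mm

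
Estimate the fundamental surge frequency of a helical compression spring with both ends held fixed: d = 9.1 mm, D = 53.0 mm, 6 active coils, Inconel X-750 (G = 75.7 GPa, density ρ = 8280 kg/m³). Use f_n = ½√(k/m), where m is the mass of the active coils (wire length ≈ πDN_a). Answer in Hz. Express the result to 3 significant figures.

184 Hz

k = Gd⁴/(8D³N_a) = (75.7×10³)(9.1⁴)/(8·53.0³·6) = 72.643 N/mm = 72643 N/m
Wire length L = πDN_a = π·53.0·6 = 999.03 mm
m = ρ·(πd²/4)·L = 8280 × 65.039×10⁻⁶ m² × 0.99903 m = 0.538 kg
f_n = ½√(k/m) = 0.5·√(72643/0.538) = 0.5·√(1.3502e+05) = 183.73 Hz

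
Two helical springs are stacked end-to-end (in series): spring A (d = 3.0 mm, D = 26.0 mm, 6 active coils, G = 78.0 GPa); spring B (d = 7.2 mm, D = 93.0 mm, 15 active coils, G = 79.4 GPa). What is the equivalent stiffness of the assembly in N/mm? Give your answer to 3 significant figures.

1.71 N/mm

k_A = Gd⁴/(8D³N_a) = (78.0×10³)(3.0⁴)/(8·26.0³·6) = 7.4889 N/mm
k_B = Gd⁴/(8D³N_a) = (79.4×10³)(7.2⁴)/(8·93.0³·15) = 2.2107 N/mm
Series: 1/k_eq = 1/7.4889 + 1/2.2107 = 0.58589; k_eq = 1.7068 N/mm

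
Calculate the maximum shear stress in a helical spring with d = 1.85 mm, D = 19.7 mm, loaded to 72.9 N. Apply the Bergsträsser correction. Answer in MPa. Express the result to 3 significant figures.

Spring index C = D/d = 19.7/1.85 = 10.6486
K_B = (4C+2)/(4C−3) = 44.595/39.595 = 1.1263
τ₀ = 8FD/(πd³) = 8·72.9·19.7/(π·1.85³) = 11489/19.891 = 577.59 MPa
τ_max = K·τ₀ = 1.1263 × 577.59 = 650.53 MPa

651 MPa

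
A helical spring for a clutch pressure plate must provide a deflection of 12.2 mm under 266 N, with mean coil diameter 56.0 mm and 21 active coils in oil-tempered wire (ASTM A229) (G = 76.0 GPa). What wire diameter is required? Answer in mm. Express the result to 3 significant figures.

9.59 mm

Required rate k = F/δ = 266/12.2 = 21.803 N/mm
d = (8D³N_a·k / G)^(1/4) = (8·56.0³·21·21.803 / (76.0×10³))^0.25
  = (8464.1)^0.25 = 9.5917 mm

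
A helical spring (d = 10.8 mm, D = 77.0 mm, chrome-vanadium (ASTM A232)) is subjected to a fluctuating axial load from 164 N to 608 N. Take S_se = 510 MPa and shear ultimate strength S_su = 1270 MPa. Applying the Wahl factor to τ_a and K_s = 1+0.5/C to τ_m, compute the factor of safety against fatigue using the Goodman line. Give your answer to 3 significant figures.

7.55

C = D/d = 77.0/10.8 = 7.1296; K_W = (4C−1)/(4C−4)+0.615/C = 1.2086; K_s = 1+0.5/C = 1.0701
F_a = (F_max−F_min)/2 = 222 N; F_m = (F_max+F_min)/2 = 386 N
τ_a = K_W·8F_aD/(πd³) = 1.2086 × 34.555 = 41.764 MPa
τ_m = K_s·8F_mD/(πd³) = 1.0701 × 60.082 = 64.296 MPa
Goodman: 1/n_f = τ_a/S_se + τ_m/S_su = 41.764/510 + 64.296/1270 = 0.08189 + 0.05063 = 0.13252
n_f = 1/0.13252 = 7.546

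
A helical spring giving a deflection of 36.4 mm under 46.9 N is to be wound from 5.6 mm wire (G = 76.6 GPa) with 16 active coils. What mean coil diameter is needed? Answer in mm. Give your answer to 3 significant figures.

77.0 mm

Required rate k = F/δ = 46.9/36.4 = 1.2885 N/mm
D = (Gd⁴/(8N_a·k))^(1/3) = (76.6×10³·5.6⁴/(8·16·1.2885))^(1/3)
  = (456772)^(1/3) = 77.0134 mm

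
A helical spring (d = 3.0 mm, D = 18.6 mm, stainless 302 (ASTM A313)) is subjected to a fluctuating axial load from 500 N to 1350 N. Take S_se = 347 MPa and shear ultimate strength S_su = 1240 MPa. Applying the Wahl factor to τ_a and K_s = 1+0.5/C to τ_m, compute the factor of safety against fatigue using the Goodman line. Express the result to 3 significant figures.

0.245

C = D/d = 18.6/3.0 = 6.2000; K_W = (4C−1)/(4C−4)+0.615/C = 1.2434; K_s = 1+0.5/C = 1.0806
F_a = (F_max−F_min)/2 = 425 N; F_m = (F_max+F_min)/2 = 925 N
τ_a = K_W·8F_aD/(πd³) = 1.2434 × 745.55 = 927.04 MPa
τ_m = K_s·8F_mD/(πd³) = 1.0806 × 1622.7 = 1753.5 MPa
Goodman: 1/n_f = τ_a/S_se + τ_m/S_su = 927.04/347 + 1753.5/1240 = 2.67158 + 1.41414 = 4.0857
n_f = 1/4.0857 = 0.2448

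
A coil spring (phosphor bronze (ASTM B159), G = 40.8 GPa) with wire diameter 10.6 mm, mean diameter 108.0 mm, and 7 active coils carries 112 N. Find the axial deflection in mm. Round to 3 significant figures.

k = Gd⁴/(8D³N_a) = (40.8×10³)(10.6⁴)/(8·108.0³·7) = 7.3017 N/mm
δ = F/k = 112 / 7.3017 = 15.339 mm

15.3 mm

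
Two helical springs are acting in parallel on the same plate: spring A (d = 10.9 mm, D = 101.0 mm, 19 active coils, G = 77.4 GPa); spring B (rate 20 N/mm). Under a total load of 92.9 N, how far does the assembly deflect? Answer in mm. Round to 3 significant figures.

3.44 mm

k_A = Gd⁴/(8D³N_a) = (77.4×10³)(10.9⁴)/(8·101.0³·19) = 6.9765 N/mm
Parallel: k_eq = 6.9765 + 20 = 26.977 N/mm
δ = F/k_eq = 92.9/26.977 = 3.4437 mm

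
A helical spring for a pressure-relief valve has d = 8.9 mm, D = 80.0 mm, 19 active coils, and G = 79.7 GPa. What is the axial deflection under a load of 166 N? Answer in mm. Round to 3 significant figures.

k = Gd⁴/(8D³N_a) = (79.7×10³)(8.9⁴)/(8·80.0³·19) = 6.4255 N/mm
δ = F/k = 166 / 6.4255 = 25.835 mm

25.8 mm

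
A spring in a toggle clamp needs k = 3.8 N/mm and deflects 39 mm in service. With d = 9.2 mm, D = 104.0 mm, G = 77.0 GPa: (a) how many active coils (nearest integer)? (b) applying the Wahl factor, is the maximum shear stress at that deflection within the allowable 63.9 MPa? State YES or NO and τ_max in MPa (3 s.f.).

N_a = Gd⁴/(8D³k) = (77.0×10³)(9.2⁴)/(8·104.0³·3.8) = 16.13 → N_a = 16
Actual rate k = Gd⁴/(8D³·16) = 3.8312 N/mm
Working load F = kδ = 3.8312·39 = 149.42 N
C = 104.0/9.2 = 11.3043; K_W = (4C−1)/(4C−4)+0.615/C = 1.1272
τ_max = K_W·8FD/(πd³) = 1.1272·50.817 = 57.28 MPa
τ_max ≤ 63.9 MPa → acceptable

(a) 16 coils; (b) YES, τ_max = 57.3 MPa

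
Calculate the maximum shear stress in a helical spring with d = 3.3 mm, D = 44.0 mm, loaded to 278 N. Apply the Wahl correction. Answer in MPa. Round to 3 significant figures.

Spring index C = D/d = 44.0/3.3 = 13.3333
K_W = (4C−1)/(4C−4) + 0.615/C = 52.333/49.333 + 0.0461 = 1.1069
τ₀ = 8FD/(πd³) = 8·278·44.0/(π·3.3³) = 97856/112.9 = 866.75 MPa
τ_max = K·τ₀ = 1.1069 × 866.75 = 959.44 MPa

959 MPa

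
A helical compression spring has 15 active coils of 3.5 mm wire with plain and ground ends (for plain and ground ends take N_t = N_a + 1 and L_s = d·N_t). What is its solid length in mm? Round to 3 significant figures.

plain and ground ends: N_t = N_a + 1 = 15 + 1 = 16
L_s = d·N_t = 3.5 × 16 = 56 mm

56.0 mm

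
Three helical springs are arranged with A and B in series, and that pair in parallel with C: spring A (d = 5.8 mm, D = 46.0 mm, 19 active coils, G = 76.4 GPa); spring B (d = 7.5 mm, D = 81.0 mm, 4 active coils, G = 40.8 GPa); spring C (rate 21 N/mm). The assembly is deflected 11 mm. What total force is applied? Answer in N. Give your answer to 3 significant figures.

267 N

k_A = Gd⁴/(8D³N_a) = (76.4×10³)(5.8⁴)/(8·46.0³·19) = 5.8437 N/mm
k_B = Gd⁴/(8D³N_a) = (40.8×10³)(7.5⁴)/(8·81.0³·4) = 7.591 N/mm
Springs A,B series: k_AB = 1/(1/5.8437+1/7.591) = 3.3019 N/mm; parallel with C: k_eq = 3.3019+21 = 24.302 N/mm
F = k_eq·δ = 24.302·11 = 267.32 N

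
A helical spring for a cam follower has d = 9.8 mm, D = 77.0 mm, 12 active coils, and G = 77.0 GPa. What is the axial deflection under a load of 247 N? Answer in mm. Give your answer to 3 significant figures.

15.2 mm

k = Gd⁴/(8D³N_a) = (77.0×10³)(9.8⁴)/(8·77.0³·12) = 16.205 N/mm
δ = F/k = 247 / 16.205 = 15.242 mm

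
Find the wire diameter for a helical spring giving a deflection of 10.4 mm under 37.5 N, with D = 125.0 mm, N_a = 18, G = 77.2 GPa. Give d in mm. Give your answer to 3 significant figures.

10.7 mm

Required rate k = F/δ = 37.5/10.4 = 3.6058 N/mm
d = (8D³N_a·k / G)^(1/4) = (8·125.0³·18·3.6058 / (77.2×10³))^0.25
  = (13136)^0.25 = 10.7058 mm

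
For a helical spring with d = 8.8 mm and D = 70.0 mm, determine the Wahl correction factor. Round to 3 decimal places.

C = D/d = 70.0/8.8 = 7.9545
K_W = (4C−1)/(4C−4) + 0.615/C = 30.818/27.818 + 0.0773 = 1.1852

1.185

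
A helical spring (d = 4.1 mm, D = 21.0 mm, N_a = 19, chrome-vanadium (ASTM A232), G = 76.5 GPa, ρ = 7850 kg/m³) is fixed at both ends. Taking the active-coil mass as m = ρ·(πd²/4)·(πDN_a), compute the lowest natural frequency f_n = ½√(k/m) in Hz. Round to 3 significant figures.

k = Gd⁴/(8D³N_a) = (76.5×10³)(4.1⁴)/(8·21.0³·19) = 15.357 N/mm = 15357 N/m
Wire length L = πDN_a = π·21.0·19 = 1253.5 mm
m = ρ·(πd²/4)·L = 7850 × 13.203×10⁻⁶ m² × 1.2535 m = 0.12991 kg
f_n = ½√(k/m) = 0.5·√(15357/0.12991) = 0.5·√(1.1821e+05) = 171.91 Hz

172 Hz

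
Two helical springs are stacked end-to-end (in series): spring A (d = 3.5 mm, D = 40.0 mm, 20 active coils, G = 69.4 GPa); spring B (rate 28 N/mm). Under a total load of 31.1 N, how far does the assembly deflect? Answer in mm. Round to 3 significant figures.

k_A = Gd⁴/(8D³N_a) = (69.4×10³)(3.5⁴)/(8·40.0³·20) = 1.017 N/mm
Series: 1/k_eq = 1/1.017 + 1/28 = 1.019; k_eq = 0.98138 N/mm
δ = F/k_eq = 31.1/0.98138 = 31.69 mm

31.7 mm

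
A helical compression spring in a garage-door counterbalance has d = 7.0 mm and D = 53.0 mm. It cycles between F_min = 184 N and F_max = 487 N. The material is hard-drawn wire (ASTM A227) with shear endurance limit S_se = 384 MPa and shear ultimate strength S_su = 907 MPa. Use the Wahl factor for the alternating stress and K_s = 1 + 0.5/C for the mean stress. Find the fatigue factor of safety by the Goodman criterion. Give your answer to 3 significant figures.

C = D/d = 53.0/7.0 = 7.5714; K_W = (4C−1)/(4C−4)+0.615/C = 1.1954; K_s = 1+0.5/C = 1.0660
F_a = (F_max−F_min)/2 = 151.5 N; F_m = (F_max+F_min)/2 = 335.5 N
τ_a = K_W·8F_aD/(πd³) = 1.1954 × 59.612 = 71.258 MPa
τ_m = K_s·8F_mD/(πd³) = 1.0660 × 132.01 = 140.73 MPa
Goodman: 1/n_f = τ_a/S_se + τ_m/S_su = 71.258/384 + 140.73/907 = 0.18557 + 0.15516 = 0.34073
n_f = 1/0.34073 = 2.935

2.93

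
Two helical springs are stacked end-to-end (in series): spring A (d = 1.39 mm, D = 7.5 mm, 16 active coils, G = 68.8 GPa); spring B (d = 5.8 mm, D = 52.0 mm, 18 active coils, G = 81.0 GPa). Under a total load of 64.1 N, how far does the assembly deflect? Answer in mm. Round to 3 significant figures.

k_A = Gd⁴/(8D³N_a) = (68.8×10³)(1.39⁴)/(8·7.5³·16) = 4.7561 N/mm
k_B = Gd⁴/(8D³N_a) = (81.0×10³)(5.8⁴)/(8·52.0³·18) = 4.5271 N/mm
Series: 1/k_eq = 1/4.7561 + 1/4.5271 = 0.43114; k_eq = 2.3194 N/mm
δ = F/k_eq = 64.1/2.3194 = 27.636 mm

27.6 mm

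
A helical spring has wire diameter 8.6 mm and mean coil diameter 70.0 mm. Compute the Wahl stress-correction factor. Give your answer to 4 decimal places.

C = D/d = 70.0/8.6 = 8.1395
K_W = (4C−1)/(4C−4) + 0.615/C = 31.558/28.558 + 0.0756 = 1.1806

1.1806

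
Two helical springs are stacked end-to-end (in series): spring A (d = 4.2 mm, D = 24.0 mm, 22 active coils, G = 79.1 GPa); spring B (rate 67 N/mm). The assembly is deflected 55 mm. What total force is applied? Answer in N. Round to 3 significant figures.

483 N

k_A = Gd⁴/(8D³N_a) = (79.1×10³)(4.2⁴)/(8·24.0³·22) = 10.116 N/mm
Series: 1/k_eq = 1/10.116 + 1/67 = 0.11377; k_eq = 8.7893 N/mm
F = k_eq·δ = 8.7893·55 = 483.41 N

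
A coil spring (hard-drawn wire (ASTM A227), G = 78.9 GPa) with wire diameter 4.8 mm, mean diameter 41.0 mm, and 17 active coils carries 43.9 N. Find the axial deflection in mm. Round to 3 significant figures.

9.82 mm

k = Gd⁴/(8D³N_a) = (78.9×10³)(4.8⁴)/(8·41.0³·17) = 4.4684 N/mm
δ = F/k = 43.9 / 4.4684 = 9.8246 mm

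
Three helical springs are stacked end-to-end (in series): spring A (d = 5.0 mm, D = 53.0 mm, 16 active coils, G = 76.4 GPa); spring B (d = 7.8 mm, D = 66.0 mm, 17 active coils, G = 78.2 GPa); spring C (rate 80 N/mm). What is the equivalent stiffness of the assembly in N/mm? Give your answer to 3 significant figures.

k_A = Gd⁴/(8D³N_a) = (76.4×10³)(5.0⁴)/(8·53.0³·16) = 2.5057 N/mm
k_B = Gd⁴/(8D³N_a) = (78.2×10³)(7.8⁴)/(8·66.0³·17) = 7.4031 N/mm
Series: 1/k_eq = 1/2.5057 + 1/7.4031 + 1/80 = 0.54666; k_eq = 1.8293 N/mm

1.83 N/mm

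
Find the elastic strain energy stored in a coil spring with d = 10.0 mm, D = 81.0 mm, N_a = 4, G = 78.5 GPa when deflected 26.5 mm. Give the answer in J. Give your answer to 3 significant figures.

k = Gd⁴/(8D³N_a) = (78.5×10³)(10.0⁴)/(8·81.0³·4) = 46.16 N/mm
U = ½kδ² = 0.5 × 46.16 × 26.5² = 16208 N·mm = 16.208 J

16.2 J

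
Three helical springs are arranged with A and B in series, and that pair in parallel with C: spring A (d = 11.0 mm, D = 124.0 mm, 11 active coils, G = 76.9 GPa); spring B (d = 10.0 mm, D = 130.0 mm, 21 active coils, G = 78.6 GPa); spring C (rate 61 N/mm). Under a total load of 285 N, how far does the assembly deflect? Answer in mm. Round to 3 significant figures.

4.55 mm

k_A = Gd⁴/(8D³N_a) = (76.9×10³)(11.0⁴)/(8·124.0³·11) = 6.7104 N/mm
k_B = Gd⁴/(8D³N_a) = (78.6×10³)(10.0⁴)/(8·130.0³·21) = 2.1295 N/mm
Springs A,B series: k_AB = 1/(1/6.7104+1/2.1295) = 1.6165 N/mm; parallel with C: k_eq = 1.6165+61 = 62.617 N/mm
δ = F/k_eq = 285/62.617 = 4.5515 mm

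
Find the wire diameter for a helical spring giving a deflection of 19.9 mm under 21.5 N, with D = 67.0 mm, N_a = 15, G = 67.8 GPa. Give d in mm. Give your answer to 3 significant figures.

4.90 mm

Required rate k = F/δ = 21.5/19.9 = 1.0804 N/mm
d = (8D³N_a·k / G)^(1/4) = (8·67.0³·15·1.0804 / (67.8×10³))^0.25
  = (575.12)^0.25 = 4.8971 mm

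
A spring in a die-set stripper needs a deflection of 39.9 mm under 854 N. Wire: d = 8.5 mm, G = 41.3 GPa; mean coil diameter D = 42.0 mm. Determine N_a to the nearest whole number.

Required rate k = F/δ = 854/39.9 = 21.404 N/mm
N_a = Gd⁴/(8D³k) = (41.3×10³ × 8.5⁴)/(8 × 42.0³ × 21.404)
    = 2.15589e+08 / 1.26859e+07 = 16.99 → 17 coils

17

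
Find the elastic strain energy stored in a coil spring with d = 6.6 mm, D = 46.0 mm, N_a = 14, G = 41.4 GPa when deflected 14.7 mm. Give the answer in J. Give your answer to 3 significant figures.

0.779 J

k = Gd⁴/(8D³N_a) = (41.4×10³)(6.6⁴)/(8·46.0³·14) = 7.2058 N/mm
U = ½kδ² = 0.5 × 7.2058 × 14.7² = 778.55 N·mm = 0.77855 J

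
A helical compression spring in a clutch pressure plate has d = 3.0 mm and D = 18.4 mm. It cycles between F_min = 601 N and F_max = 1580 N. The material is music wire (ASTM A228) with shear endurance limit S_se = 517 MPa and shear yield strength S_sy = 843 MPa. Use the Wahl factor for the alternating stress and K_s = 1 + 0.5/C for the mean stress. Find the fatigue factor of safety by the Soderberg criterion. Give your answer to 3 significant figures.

0.223

C = D/d = 18.4/3.0 = 6.1333; K_W = (4C−1)/(4C−4)+0.615/C = 1.2464; K_s = 1+0.5/C = 1.0815
F_a = (F_max−F_min)/2 = 489.5 N; F_m = (F_max+F_min)/2 = 1090.5 N
τ_a = K_W·8F_aD/(πd³) = 1.2464 × 849.47 = 1058.8 MPa
τ_m = K_s·8F_mD/(πd³) = 1.0815 × 1892.4 = 2046.7 MPa
Soderberg: 1/n_f = τ_a/S_se + τ_m/S_sy = 1058.8/517 + 2046.7/843 = 2.04788 + 2.42788 = 4.4758
n_f = 1/4.4758 = 0.2234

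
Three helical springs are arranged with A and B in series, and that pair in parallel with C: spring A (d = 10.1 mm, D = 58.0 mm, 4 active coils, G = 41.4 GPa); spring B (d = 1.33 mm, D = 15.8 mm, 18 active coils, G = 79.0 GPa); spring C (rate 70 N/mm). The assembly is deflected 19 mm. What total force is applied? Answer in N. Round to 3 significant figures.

k_A = Gd⁴/(8D³N_a) = (41.4×10³)(10.1⁴)/(8·58.0³·4) = 69 N/mm
k_B = Gd⁴/(8D³N_a) = (79.0×10³)(1.33⁴)/(8·15.8³·18) = 0.43521 N/mm
Springs A,B series: k_AB = 1/(1/69+1/0.43521) = 0.43248 N/mm; parallel with C: k_eq = 0.43248+70 = 70.432 N/mm
F = k_eq·δ = 70.432·19 = 1338.2 N

1340 N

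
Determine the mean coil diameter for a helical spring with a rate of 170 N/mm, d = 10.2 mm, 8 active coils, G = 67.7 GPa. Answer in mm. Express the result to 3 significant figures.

D = (Gd⁴/(8N_a·k))^(1/3) = (67.7×10³·10.2⁴/(8·8·170))^(1/3)
  = (67353.5)^(1/3) = 40.6868 mm

40.7 mm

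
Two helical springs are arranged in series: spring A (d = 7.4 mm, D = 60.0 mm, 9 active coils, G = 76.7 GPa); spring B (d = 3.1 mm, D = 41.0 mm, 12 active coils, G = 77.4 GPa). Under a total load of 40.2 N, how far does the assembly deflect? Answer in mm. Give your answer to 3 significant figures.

k_A = Gd⁴/(8D³N_a) = (76.7×10³)(7.4⁴)/(8·60.0³·9) = 14.789 N/mm
k_B = Gd⁴/(8D³N_a) = (77.4×10³)(3.1⁴)/(8·41.0³·12) = 1.0804 N/mm
Series: 1/k_eq = 1/14.789 + 1/1.0804 = 0.99324; k_eq = 1.0068 N/mm
δ = F/k_eq = 40.2/1.0068 = 39.928 mm

39.9 mm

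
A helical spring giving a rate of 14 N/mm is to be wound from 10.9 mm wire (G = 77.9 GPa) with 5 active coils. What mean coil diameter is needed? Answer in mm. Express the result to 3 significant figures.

D = (Gd⁴/(8N_a·k))^(1/3) = (77.9×10³·10.9⁴/(8·5·14))^(1/3)
  = (1.96361e+06)^(1/3) = 125.2233 mm

125 mm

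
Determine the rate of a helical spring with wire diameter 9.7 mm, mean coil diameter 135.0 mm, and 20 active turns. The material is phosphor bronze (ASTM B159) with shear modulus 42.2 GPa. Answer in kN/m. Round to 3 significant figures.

k = Gd⁴/(8D³N_a) = (42.2×10³ × 9.7⁴) / (8 × 135.0³ × 20)
  = 3.73594e+08 / 3.9366e+08 = 0.94903 N/mm

0.949 kN/m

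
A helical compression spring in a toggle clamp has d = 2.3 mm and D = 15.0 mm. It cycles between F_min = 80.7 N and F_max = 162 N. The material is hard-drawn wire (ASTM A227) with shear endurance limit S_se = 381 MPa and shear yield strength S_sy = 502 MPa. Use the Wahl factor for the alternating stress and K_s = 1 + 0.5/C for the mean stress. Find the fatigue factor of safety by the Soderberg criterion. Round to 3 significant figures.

0.814

C = D/d = 15.0/2.3 = 6.5217; K_W = (4C−1)/(4C−4)+0.615/C = 1.2301; K_s = 1+0.5/C = 1.0767
F_a = (F_max−F_min)/2 = 40.65 N; F_m = (F_max+F_min)/2 = 121.35 N
τ_a = K_W·8F_aD/(πd³) = 1.2301 × 127.62 = 156.99 MPa
τ_m = K_s·8F_mD/(πd³) = 1.0767 × 380.97 = 410.17 MPa
Soderberg: 1/n_f = τ_a/S_se + τ_m/S_sy = 156.99/381 + 410.17/502 = 0.41203 + 0.81708 = 1.2291
n_f = 1/1.2291 = 0.8136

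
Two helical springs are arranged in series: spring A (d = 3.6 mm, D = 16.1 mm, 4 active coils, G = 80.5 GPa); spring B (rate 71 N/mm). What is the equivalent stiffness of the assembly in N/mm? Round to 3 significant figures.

41.7 N/mm

k_A = Gd⁴/(8D³N_a) = (80.5×10³)(3.6⁴)/(8·16.1³·4) = 101.25 N/mm
Series: 1/k_eq = 1/101.25 + 1/71 = 0.023961; k_eq = 41.734 N/mm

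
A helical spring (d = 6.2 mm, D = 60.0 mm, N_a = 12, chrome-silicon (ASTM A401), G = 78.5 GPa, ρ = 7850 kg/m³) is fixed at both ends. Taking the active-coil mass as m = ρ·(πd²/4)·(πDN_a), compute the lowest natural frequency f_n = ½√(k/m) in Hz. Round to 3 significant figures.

51.1 Hz

k = Gd⁴/(8D³N_a) = (78.5×10³)(6.2⁴)/(8·60.0³·12) = 5.5939 N/mm = 5593.9 N/m
Wire length L = πDN_a = π·60.0·12 = 2261.9 mm
m = ρ·(πd²/4)·L = 7850 × 30.191×10⁻⁶ m² × 2.2619 m = 0.53607 kg
f_n = ½√(k/m) = 0.5·√(5593.9/0.53607) = 0.5·√(10435) = 51.076 Hz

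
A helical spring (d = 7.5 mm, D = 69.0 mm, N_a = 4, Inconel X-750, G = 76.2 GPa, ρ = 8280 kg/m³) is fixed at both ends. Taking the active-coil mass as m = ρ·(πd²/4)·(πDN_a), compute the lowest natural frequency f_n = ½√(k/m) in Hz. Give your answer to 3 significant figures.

134 Hz

k = Gd⁴/(8D³N_a) = (76.2×10³)(7.5⁴)/(8·69.0³·4) = 22.935 N/mm = 22935 N/m
Wire length L = πDN_a = π·69.0·4 = 867.08 mm
m = ρ·(πd²/4)·L = 8280 × 44.179×10⁻⁶ m² × 0.86708 m = 0.31718 kg
f_n = ½√(k/m) = 0.5·√(22935/0.31718) = 0.5·√(72310) = 134.45 Hz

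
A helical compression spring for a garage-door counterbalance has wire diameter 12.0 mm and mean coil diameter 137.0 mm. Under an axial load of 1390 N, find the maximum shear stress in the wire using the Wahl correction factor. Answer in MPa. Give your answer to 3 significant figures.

316 MPa

Spring index C = D/d = 137.0/12.0 = 11.4167
K_W = (4C−1)/(4C−4) + 0.615/C = 44.667/41.667 + 0.0539 = 1.1259
τ₀ = 8FD/(πd³) = 8·1390·137.0/(π·12.0³) = 1.52344e+06/5428.7 = 280.63 MPa
τ_max = K·τ₀ = 1.1259 × 280.63 = 315.95 MPa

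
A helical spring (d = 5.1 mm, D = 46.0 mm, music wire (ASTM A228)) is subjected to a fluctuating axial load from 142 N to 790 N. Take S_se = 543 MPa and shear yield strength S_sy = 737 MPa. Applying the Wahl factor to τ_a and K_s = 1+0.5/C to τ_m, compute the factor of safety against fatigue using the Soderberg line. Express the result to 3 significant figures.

0.832

C = D/d = 46.0/5.1 = 9.0196; K_W = (4C−1)/(4C−4)+0.615/C = 1.1617; K_s = 1+0.5/C = 1.0554
F_a = (F_max−F_min)/2 = 324 N; F_m = (F_max+F_min)/2 = 466 N
τ_a = K_W·8F_aD/(πd³) = 1.1617 × 286.11 = 332.38 MPa
τ_m = K_s·8F_mD/(πd³) = 1.0554 × 411.5 = 434.31 MPa
Soderberg: 1/n_f = τ_a/S_se + τ_m/S_sy = 332.38/543 + 434.31/737 = 0.61211 + 0.58930 = 1.2014
n_f = 1/1.2014 = 0.8324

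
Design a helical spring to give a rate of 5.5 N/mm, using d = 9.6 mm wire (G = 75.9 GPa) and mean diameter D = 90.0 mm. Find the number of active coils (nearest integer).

20

N_a = Gd⁴/(8D³k) = (75.9×10³ × 9.6⁴)/(8 × 90.0³ × 5.5)
    = 6.44654e+08 / 3.2076e+07 = 20.1 → 20 coils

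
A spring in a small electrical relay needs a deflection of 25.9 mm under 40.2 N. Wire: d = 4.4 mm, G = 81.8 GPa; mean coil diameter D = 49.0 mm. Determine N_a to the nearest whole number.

21

Required rate k = F/δ = 40.2/25.9 = 1.5521 N/mm
N_a = Gd⁴/(8D³k) = (81.8×10³ × 4.4⁴)/(8 × 49.0³ × 1.5521)
    = 3.06594e+07 / 1.46085e+06 = 20.99 → 21 coils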